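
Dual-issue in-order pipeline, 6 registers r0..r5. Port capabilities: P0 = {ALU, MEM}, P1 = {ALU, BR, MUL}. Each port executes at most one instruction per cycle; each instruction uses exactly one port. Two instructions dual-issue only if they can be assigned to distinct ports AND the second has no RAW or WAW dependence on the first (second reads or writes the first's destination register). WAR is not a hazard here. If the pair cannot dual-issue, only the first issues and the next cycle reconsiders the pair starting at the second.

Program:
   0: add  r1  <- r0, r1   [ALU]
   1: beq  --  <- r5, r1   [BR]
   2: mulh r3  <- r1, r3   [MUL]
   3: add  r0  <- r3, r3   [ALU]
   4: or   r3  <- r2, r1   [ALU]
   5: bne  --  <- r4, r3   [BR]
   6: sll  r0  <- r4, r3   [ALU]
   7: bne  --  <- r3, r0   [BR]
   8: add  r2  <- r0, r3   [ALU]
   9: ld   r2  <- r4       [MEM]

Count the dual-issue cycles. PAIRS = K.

t=0 i0:add ; RAW r1
t=1 i1:beq ; no-port BR/MUL
t=2 i2:mulh ; RAW r3
t=3 i3&i4:add or ; 2-wide
t=4 i5&i6:bne sll ; 2-wide
t=5 i7&i8:bne add ; 2-wide
t=6 i9:ld ; tail

PAIRS = 3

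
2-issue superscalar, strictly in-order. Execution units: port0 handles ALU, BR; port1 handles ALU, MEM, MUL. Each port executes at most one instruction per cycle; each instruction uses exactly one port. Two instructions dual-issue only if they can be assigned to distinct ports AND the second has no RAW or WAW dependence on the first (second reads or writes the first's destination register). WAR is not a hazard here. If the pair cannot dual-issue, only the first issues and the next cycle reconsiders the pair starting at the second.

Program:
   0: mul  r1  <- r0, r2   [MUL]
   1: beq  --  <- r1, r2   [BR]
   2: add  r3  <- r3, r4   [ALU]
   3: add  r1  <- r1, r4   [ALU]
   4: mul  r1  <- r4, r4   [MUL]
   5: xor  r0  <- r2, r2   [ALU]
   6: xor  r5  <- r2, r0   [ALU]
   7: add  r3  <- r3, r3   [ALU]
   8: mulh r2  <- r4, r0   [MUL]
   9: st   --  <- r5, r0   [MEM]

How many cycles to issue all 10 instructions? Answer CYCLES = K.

CYCLES = 7

0. mul.MUL @i0  | RAW r1
1. beq.BR+add.ALU @i1/i2  | 2-wide
2. add.ALU @i3  | WAW r1
3. mul.MUL+xor.ALU @i4/i5  | 2-wide
4. xor.ALU+add.ALU @i6/i7  | 2-wide
5. mulh.MUL @i8  | no-port MUL/MEM
6. st.MEM @i9  | tail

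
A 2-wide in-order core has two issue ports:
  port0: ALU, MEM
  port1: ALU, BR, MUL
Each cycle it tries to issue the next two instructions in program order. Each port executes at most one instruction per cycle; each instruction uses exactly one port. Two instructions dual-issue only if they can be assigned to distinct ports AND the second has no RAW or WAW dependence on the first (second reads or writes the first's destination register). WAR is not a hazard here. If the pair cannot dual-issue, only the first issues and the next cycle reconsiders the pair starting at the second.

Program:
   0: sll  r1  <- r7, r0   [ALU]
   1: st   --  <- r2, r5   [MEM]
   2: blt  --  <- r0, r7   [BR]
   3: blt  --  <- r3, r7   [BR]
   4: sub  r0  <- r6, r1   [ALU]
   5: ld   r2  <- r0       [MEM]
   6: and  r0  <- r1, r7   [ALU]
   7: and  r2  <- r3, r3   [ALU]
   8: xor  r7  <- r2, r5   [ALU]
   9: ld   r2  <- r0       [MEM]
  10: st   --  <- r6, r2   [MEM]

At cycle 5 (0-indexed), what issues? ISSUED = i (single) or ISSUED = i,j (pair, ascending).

ISSUED = 8,9

[0] i0/i1  sll st  -- 2-wide
[1] i2  blt  -- no-port BR/BR
[2] i3/i4  blt sub  -- 2-wide
[3] i5/i6  ld and  -- 2-wide
[4] i7  and  -- RAW r2
[5] i8/i9  xor ld  -- 2-wide
[6] i10  st  -- tail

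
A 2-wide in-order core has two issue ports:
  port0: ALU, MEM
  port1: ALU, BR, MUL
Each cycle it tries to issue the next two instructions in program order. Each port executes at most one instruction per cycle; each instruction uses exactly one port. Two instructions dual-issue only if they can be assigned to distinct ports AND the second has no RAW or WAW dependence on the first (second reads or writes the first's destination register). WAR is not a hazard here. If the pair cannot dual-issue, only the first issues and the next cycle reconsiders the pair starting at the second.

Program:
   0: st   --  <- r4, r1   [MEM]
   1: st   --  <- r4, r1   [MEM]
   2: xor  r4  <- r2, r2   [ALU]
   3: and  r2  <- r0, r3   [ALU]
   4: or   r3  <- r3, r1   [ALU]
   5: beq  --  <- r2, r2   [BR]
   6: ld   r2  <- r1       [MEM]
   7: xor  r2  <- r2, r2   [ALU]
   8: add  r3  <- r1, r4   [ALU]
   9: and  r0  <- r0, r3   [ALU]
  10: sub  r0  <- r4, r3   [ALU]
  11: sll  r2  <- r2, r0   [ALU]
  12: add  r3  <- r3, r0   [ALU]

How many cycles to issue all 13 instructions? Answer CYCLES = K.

  cy0 -> i0 (st) no-port MEM/MEM
  cy1 -> i1,i2 (st xor) dual
  cy2 -> i3,i4 (and or) dual
  cy3 -> i5,i6 (beq ld) dual
  cy4 -> i7,i8 (xor add) dual
  cy5 -> i9 (and) WAW r0
  cy6 -> i10 (sub) RAW r0
  cy7 -> i11,i12 (sll add) dual

CYCLES = 8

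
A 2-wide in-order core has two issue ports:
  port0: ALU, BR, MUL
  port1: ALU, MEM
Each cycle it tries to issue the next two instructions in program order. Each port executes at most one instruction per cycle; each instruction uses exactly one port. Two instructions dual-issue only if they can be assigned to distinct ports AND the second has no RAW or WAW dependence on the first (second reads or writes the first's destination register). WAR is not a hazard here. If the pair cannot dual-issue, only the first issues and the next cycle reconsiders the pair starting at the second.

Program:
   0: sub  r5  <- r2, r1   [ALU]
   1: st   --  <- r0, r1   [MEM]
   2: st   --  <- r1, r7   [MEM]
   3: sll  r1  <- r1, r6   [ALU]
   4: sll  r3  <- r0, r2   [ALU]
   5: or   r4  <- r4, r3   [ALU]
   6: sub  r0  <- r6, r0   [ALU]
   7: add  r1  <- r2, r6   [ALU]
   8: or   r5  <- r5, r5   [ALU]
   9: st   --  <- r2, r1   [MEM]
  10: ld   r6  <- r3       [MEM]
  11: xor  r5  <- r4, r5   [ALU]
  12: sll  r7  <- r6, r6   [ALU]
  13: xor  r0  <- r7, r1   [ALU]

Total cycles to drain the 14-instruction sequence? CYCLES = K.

t=0 i0+i1:sub st ; 2-wide
t=1 i2+i3:st sll ; 2-wide
t=2 i4:sll ; RAW r3
t=3 i5+i6:or sub ; 2-wide
t=4 i7+i8:add or ; 2-wide
t=5 i9:st ; no-port MEM/MEM
t=6 i10+i11:ld xor ; 2-wide
t=7 i12:sll ; RAW r7
t=8 i13:xor ; tail

CYCLES = 9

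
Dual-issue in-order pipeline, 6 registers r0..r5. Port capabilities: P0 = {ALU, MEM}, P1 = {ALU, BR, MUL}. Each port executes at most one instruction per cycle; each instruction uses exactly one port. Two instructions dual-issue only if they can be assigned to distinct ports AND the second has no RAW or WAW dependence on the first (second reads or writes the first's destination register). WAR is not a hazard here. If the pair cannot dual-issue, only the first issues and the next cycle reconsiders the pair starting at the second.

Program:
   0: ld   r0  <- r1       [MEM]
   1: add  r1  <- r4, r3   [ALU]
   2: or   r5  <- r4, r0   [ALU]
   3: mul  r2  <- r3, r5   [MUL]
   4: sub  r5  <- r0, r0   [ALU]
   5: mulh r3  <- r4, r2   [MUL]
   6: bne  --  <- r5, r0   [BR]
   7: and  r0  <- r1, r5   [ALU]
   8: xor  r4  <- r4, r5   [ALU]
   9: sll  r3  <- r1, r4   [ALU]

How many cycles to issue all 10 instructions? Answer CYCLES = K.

[0] i0&i1  ld.MEM add.ALU  -- pair
[1] i2  or.ALU  -- RAW r5
[2] i3&i4  mul.MUL sub.ALU  -- pair
[3] i5  mulh.MUL  -- no-port MUL/BR
[4] i6&i7  bne.BR and.ALU  -- pair
[5] i8  xor.ALU  -- RAW r4
[6] i9  sll.ALU  -- tail

CYCLES = 7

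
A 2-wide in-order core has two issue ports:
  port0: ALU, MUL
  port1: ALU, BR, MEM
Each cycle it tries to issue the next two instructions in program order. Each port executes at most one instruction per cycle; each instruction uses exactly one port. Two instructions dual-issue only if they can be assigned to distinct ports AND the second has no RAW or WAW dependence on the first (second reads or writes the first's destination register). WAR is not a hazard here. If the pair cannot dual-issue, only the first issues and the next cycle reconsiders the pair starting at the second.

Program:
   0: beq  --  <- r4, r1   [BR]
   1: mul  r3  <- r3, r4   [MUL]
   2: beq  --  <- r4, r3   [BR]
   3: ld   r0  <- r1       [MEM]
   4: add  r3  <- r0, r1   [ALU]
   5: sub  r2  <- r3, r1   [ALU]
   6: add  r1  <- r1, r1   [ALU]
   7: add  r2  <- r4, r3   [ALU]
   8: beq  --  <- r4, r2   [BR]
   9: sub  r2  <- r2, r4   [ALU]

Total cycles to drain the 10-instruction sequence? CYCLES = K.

  cy0 -> i0+i1 (beq mul) dual
  cy1 -> i2 (beq) no-port BR/MEM
  cy2 -> i3 (ld) RAW r0
  cy3 -> i4 (add) RAW r3
  cy4 -> i5+i6 (sub add) dual
  cy5 -> i7 (add) RAW r2
  cy6 -> i8+i9 (beq sub) dual

CYCLES = 7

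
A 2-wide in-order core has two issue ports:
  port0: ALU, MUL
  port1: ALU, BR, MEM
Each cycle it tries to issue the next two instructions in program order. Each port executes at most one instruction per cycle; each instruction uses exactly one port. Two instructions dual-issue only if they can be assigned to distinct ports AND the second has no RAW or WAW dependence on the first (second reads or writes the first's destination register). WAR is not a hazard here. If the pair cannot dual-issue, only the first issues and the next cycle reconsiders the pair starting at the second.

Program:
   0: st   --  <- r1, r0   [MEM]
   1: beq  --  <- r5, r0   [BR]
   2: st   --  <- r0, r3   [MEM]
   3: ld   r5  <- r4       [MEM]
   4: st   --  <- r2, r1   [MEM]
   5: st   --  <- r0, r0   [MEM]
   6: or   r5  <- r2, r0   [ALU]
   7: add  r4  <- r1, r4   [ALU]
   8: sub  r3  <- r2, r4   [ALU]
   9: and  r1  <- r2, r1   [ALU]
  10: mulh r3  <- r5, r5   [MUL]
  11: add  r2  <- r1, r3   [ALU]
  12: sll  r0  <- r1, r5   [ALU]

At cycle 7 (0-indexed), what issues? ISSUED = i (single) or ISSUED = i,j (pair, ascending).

  cy0 -> i0 (st.MEM) no-port MEM/BR
  cy1 -> i1 (beq.BR) no-port BR/MEM
  cy2 -> i2 (st.MEM) no-port MEM/MEM
  cy3 -> i3 (ld.MEM) no-port MEM/MEM
  cy4 -> i4 (st.MEM) no-port MEM/MEM
  cy5 -> i5&i6 (st.MEM or.ALU) 2-wide
  cy6 -> i7 (add.ALU) RAW r4
  cy7 -> i8&i9 (sub.ALU and.ALU) 2-wide
  cy8 -> i10 (mulh.MUL) RAW r3
  cy9 -> i11&i12 (add.ALU sll.ALU) 2-wide

ISSUED = 8,9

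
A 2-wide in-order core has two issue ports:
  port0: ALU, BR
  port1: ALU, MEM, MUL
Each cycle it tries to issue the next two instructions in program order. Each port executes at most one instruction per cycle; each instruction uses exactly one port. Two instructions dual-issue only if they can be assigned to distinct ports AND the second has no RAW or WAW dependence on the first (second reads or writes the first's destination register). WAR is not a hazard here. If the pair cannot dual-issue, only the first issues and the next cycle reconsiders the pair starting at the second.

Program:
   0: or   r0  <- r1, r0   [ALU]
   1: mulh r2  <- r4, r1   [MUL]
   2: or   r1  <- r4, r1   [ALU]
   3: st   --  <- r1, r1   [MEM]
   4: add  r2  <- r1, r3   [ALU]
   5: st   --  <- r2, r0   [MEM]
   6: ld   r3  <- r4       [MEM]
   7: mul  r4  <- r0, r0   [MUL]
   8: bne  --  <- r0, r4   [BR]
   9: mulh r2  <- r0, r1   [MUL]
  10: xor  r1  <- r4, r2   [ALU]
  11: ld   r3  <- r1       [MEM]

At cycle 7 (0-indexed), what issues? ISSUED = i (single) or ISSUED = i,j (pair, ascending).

ISSUED = 10

c0: i0+i1 or.ALU+mulh.MUL  2-wide
c1: i2 or.ALU  RAW r1
c2: i3+i4 st.MEM+add.ALU  2-wide
c3: i5 st.MEM  no-port MEM/MEM
c4: i6 ld.MEM  no-port MEM/MUL
c5: i7 mul.MUL  RAW r4
c6: i8+i9 bne.BR+mulh.MUL  2-wide
c7: i10 xor.ALU  RAW r1
c8: i11 ld.MEM  tail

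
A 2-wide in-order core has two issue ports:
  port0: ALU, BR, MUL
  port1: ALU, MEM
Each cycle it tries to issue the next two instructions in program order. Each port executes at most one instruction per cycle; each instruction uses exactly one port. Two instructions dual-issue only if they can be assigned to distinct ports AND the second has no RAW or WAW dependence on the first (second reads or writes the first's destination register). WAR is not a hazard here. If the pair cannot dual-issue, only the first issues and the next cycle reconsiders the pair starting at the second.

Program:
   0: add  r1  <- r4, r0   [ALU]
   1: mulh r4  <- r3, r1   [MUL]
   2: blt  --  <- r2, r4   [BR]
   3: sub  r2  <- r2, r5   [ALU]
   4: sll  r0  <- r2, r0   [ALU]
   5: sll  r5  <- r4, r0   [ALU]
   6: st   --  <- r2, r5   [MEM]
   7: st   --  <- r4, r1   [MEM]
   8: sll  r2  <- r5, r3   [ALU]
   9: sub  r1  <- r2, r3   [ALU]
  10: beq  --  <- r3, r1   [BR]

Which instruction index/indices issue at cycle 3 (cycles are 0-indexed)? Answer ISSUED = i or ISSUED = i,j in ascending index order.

ISSUED = 4

#0 head=0: add i0 RAW r1
#1 head=1: mulh i1 no-port MUL/BR
#2 head=2: blt/sub i2/i3 pair
#3 head=4: sll i4 RAW r0
#4 head=5: sll i5 RAW r5
#5 head=6: st i6 no-port MEM/MEM
#6 head=7: st/sll i7/i8 pair
#7 head=9: sub i9 RAW r1
#8 head=10: beq i10 tail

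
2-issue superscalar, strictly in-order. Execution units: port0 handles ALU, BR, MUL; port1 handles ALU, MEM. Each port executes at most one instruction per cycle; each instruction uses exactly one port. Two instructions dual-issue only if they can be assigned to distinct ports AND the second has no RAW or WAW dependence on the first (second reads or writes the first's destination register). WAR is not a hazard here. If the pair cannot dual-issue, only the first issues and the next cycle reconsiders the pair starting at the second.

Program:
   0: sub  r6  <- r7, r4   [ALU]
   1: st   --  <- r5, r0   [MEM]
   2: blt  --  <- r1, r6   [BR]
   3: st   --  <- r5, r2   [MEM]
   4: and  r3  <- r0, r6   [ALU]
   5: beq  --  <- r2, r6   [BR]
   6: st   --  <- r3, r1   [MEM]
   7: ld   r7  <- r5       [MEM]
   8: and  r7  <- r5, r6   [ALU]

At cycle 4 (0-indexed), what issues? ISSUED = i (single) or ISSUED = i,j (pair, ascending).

  cy0 -> i0/i1 (sub+st) dual
  cy1 -> i2/i3 (blt+st) dual
  cy2 -> i4/i5 (and+beq) dual
  cy3 -> i6 (st) no-port MEM/MEM
  cy4 -> i7 (ld) WAW r7
  cy5 -> i8 (and) tail

ISSUED = 7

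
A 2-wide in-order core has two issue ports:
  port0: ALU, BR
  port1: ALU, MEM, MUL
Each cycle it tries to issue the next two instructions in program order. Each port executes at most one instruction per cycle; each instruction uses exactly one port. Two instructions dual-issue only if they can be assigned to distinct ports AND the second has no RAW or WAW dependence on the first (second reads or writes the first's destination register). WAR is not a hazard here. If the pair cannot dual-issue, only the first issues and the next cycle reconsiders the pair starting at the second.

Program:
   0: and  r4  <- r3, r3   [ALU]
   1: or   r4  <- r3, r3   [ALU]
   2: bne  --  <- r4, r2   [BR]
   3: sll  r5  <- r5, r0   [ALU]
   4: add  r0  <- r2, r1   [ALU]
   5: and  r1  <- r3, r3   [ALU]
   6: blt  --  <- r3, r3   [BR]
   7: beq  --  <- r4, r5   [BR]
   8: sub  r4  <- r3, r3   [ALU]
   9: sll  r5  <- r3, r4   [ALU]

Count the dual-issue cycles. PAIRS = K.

PAIRS = 3

t=0 i0:and.ALU ; WAW r4
t=1 i1:or.ALU ; RAW r4
t=2 i2&i3:bne.BR/sll.ALU ; dual
t=3 i4&i5:add.ALU/and.ALU ; dual
t=4 i6:blt.BR ; no-port BR/BR
t=5 i7&i8:beq.BR/sub.ALU ; dual
t=6 i9:sll.ALU ; tail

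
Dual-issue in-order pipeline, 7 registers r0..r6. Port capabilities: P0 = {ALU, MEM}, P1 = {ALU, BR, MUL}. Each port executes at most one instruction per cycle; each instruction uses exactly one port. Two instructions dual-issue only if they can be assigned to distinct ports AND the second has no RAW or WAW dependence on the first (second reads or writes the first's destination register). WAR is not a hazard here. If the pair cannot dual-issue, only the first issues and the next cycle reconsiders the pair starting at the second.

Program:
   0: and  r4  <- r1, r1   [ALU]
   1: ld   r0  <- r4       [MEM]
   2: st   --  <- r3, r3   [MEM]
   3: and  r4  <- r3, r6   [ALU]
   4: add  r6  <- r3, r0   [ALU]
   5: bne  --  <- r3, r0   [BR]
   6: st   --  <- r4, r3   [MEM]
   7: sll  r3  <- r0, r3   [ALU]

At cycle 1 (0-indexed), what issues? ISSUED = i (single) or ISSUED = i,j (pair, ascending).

t=0 i0:and.ALU ; RAW r4
t=1 i1:ld.MEM ; no-port MEM/MEM
t=2 i2,i3:st.MEM and.ALU ; dual
t=3 i4,i5:add.ALU bne.BR ; dual
t=4 i6,i7:st.MEM sll.ALU ; dual

ISSUED = 1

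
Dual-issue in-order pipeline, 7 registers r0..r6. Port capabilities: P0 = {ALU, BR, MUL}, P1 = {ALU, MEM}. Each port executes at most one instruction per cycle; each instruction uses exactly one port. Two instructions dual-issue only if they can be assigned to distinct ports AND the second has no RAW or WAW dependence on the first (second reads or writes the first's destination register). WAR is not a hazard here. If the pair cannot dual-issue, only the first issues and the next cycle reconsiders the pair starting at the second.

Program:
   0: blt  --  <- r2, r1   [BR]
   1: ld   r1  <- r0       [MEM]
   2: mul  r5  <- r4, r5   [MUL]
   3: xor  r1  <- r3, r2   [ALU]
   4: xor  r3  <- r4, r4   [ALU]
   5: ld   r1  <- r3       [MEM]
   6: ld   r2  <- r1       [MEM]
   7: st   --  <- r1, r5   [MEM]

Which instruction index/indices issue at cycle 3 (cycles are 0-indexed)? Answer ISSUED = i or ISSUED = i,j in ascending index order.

#0 head=0: blt.BR/ld.MEM i0/i1 2-wide
#1 head=2: mul.MUL/xor.ALU i2/i3 2-wide
#2 head=4: xor.ALU i4 RAW r3
#3 head=5: ld.MEM i5 no-port MEM/MEM
#4 head=6: ld.MEM i6 no-port MEM/MEM
#5 head=7: st.MEM i7 tail

ISSUED = 5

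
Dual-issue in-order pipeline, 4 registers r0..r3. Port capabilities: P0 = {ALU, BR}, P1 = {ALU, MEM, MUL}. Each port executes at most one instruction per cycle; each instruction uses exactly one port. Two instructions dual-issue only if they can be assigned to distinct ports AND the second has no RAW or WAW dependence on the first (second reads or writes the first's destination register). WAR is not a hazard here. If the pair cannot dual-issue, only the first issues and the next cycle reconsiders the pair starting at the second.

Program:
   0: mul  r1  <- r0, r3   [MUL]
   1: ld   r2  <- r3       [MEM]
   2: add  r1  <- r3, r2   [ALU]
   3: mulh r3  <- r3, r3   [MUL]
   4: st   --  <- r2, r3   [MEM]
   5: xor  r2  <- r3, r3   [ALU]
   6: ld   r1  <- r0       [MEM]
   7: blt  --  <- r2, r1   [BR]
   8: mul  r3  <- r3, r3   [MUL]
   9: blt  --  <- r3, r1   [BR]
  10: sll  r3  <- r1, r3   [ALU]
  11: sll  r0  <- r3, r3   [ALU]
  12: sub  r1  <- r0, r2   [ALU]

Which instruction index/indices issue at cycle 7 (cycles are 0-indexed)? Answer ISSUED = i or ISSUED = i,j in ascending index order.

ISSUED = 11

t=0 i0:mul.MUL ; no-port MUL/MEM
t=1 i1:ld.MEM ; RAW r2
t=2 i2/i3:add.ALU+mulh.MUL ; 2-wide
t=3 i4/i5:st.MEM+xor.ALU ; 2-wide
t=4 i6:ld.MEM ; RAW r1
t=5 i7/i8:blt.BR+mul.MUL ; 2-wide
t=6 i9/i10:blt.BR+sll.ALU ; 2-wide
t=7 i11:sll.ALU ; RAW r0
t=8 i12:sub.ALU ; tail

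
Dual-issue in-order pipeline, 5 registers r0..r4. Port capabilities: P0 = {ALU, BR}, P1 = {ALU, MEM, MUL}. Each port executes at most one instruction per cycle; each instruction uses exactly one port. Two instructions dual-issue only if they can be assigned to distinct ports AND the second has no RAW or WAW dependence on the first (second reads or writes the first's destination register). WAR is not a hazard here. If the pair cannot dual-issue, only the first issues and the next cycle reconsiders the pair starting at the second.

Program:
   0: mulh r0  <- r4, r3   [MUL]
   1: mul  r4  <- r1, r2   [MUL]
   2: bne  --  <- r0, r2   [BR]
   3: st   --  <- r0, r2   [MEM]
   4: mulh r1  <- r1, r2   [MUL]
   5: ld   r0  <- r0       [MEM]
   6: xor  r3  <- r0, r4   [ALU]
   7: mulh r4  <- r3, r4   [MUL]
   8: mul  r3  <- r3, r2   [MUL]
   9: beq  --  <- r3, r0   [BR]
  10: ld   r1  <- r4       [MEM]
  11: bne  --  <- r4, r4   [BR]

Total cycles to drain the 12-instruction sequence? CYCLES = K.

CYCLES = 10

c0: i0 mulh.MUL  no-port MUL/MUL
c1: i1+i2 mul.MUL/bne.BR  2-wide
c2: i3 st.MEM  no-port MEM/MUL
c3: i4 mulh.MUL  no-port MUL/MEM
c4: i5 ld.MEM  RAW r0
c5: i6 xor.ALU  RAW r3
c6: i7 mulh.MUL  no-port MUL/MUL
c7: i8 mul.MUL  RAW r3
c8: i9+i10 beq.BR/ld.MEM  2-wide
c9: i11 bne.BR  tail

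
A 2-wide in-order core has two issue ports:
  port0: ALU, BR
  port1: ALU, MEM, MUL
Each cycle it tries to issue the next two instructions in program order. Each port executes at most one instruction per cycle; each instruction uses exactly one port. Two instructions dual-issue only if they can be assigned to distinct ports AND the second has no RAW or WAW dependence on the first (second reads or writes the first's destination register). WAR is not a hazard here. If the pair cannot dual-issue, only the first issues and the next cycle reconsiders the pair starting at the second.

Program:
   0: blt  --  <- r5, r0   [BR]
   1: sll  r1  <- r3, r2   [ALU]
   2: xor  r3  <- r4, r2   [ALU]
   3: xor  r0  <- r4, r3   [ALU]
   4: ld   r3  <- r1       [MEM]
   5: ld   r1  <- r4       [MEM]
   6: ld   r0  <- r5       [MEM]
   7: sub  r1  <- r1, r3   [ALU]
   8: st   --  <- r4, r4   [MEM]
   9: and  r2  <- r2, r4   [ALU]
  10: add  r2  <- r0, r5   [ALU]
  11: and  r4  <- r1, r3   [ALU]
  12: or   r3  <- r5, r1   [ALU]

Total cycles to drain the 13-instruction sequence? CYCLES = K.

CYCLES = 8

#0 head=0: blt sll i0+i1 2-wide
#1 head=2: xor i2 RAW r3
#2 head=3: xor ld i3+i4 2-wide
#3 head=5: ld i5 no-port MEM/MEM
#4 head=6: ld sub i6+i7 2-wide
#5 head=8: st and i8+i9 2-wide
#6 head=10: add and i10+i11 2-wide
#7 head=12: or i12 tail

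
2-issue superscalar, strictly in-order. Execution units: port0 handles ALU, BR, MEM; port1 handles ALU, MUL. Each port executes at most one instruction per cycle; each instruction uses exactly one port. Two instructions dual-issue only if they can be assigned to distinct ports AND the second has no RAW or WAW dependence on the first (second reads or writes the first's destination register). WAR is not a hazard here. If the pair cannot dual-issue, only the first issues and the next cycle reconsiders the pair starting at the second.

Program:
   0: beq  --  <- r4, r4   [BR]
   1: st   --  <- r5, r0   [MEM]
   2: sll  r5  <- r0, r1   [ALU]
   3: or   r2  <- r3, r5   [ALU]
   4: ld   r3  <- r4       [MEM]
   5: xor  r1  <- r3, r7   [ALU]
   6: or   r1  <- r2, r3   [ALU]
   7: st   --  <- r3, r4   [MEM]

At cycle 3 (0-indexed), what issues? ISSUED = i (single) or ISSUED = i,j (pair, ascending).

0. beq.BR @i0  | no-port BR/MEM
1. st.MEM/sll.ALU @i1,i2  | dual
2. or.ALU/ld.MEM @i3,i4  | dual
3. xor.ALU @i5  | WAW r1
4. or.ALU/st.MEM @i6,i7  | dual

ISSUED = 5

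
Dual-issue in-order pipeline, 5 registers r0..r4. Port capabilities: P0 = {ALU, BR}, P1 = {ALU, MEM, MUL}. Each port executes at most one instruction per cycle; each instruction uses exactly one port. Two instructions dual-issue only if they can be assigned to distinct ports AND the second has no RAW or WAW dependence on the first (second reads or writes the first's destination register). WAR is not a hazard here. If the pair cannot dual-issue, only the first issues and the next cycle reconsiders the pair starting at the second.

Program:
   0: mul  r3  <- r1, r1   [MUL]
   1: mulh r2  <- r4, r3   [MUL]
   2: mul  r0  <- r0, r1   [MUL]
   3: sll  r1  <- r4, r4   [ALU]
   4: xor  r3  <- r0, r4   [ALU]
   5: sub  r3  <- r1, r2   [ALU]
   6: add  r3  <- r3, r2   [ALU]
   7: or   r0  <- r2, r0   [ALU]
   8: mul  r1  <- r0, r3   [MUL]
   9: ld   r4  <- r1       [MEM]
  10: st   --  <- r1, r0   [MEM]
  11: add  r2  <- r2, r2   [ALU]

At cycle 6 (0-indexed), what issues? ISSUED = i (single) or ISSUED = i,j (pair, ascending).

ISSUED = 8

#0 head=0: mul i0 no-port MUL/MUL
#1 head=1: mulh i1 no-port MUL/MUL
#2 head=2: mul/sll i2&i3 dual
#3 head=4: xor i4 WAW r3
#4 head=5: sub i5 RAW+WAW r3
#5 head=6: add/or i6&i7 dual
#6 head=8: mul i8 no-port MUL/MEM
#7 head=9: ld i9 no-port MEM/MEM
#8 head=10: st/add i10&i11 dual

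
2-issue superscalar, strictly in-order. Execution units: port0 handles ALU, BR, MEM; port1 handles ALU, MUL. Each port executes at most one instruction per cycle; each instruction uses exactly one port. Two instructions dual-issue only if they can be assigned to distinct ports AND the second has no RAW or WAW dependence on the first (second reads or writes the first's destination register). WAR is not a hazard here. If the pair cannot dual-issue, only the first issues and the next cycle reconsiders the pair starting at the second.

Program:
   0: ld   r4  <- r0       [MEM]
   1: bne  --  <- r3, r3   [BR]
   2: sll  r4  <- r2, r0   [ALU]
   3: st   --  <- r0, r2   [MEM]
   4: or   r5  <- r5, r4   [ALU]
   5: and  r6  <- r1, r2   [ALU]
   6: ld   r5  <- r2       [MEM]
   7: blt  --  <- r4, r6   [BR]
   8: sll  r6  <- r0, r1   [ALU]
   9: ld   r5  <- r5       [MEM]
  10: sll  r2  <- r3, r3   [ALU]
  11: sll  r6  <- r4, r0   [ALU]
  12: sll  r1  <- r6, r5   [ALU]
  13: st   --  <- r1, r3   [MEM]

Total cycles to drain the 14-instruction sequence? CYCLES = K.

CYCLES = 9

  cy0 -> i0 (ld.MEM) no-port MEM/BR
  cy1 -> i1&i2 (bne.BR+sll.ALU) pair
  cy2 -> i3&i4 (st.MEM+or.ALU) pair
  cy3 -> i5&i6 (and.ALU+ld.MEM) pair
  cy4 -> i7&i8 (blt.BR+sll.ALU) pair
  cy5 -> i9&i10 (ld.MEM+sll.ALU) pair
  cy6 -> i11 (sll.ALU) RAW r6
  cy7 -> i12 (sll.ALU) RAW r1
  cy8 -> i13 (st.MEM) tail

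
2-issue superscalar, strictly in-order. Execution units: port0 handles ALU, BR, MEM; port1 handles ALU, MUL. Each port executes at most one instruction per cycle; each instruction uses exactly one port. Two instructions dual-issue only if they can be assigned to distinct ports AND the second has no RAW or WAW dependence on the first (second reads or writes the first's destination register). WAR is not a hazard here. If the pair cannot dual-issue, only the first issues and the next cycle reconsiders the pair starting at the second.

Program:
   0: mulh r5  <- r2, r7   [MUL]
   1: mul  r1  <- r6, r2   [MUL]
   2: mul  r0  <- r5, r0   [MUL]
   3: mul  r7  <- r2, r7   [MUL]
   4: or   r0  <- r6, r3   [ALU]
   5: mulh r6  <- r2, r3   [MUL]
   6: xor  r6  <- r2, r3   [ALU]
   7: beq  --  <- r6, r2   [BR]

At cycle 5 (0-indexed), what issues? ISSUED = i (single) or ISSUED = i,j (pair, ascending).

ISSUED = 6

  cy0 -> i0 (mulh) no-port MUL/MUL
  cy1 -> i1 (mul) no-port MUL/MUL
  cy2 -> i2 (mul) no-port MUL/MUL
  cy3 -> i3+i4 (mul;or) dual
  cy4 -> i5 (mulh) WAW r6
  cy5 -> i6 (xor) RAW r6
  cy6 -> i7 (beq) tail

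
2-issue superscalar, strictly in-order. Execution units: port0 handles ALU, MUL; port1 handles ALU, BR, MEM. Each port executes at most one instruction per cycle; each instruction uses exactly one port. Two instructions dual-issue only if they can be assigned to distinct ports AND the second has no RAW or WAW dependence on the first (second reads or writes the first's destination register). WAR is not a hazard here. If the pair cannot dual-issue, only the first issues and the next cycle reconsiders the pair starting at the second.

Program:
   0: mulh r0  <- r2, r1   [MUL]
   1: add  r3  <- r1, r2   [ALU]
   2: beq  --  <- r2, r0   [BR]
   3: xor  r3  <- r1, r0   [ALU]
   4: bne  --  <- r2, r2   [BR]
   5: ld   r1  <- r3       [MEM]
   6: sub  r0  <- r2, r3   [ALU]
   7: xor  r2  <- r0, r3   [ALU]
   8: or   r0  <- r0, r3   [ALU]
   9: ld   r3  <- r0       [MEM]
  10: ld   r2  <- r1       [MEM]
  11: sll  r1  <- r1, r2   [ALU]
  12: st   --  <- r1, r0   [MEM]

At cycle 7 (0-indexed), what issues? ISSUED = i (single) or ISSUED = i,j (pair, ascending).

ISSUED = 11

c0: i0,i1 mulh.MUL/add.ALU  dual
c1: i2,i3 beq.BR/xor.ALU  dual
c2: i4 bne.BR  no-port BR/MEM
c3: i5,i6 ld.MEM/sub.ALU  dual
c4: i7,i8 xor.ALU/or.ALU  dual
c5: i9 ld.MEM  no-port MEM/MEM
c6: i10 ld.MEM  RAW r2
c7: i11 sll.ALU  RAW r1
c8: i12 st.MEM  tail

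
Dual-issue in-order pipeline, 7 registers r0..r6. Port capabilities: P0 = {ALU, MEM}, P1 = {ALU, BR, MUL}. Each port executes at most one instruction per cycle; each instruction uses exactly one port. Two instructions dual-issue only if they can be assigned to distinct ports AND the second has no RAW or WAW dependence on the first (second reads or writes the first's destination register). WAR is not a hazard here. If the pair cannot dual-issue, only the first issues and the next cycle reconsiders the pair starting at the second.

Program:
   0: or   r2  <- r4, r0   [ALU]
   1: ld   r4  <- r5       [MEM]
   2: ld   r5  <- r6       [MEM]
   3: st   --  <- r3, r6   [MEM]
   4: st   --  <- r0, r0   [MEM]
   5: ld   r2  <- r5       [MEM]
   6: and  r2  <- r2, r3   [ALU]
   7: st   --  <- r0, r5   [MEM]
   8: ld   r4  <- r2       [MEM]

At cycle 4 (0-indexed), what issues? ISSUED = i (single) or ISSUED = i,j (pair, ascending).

ISSUED = 5

[0] i0+i1  or.ALU+ld.MEM  -- pair
[1] i2  ld.MEM  -- no-port MEM/MEM
[2] i3  st.MEM  -- no-port MEM/MEM
[3] i4  st.MEM  -- no-port MEM/MEM
[4] i5  ld.MEM  -- RAW+WAW r2
[5] i6+i7  and.ALU+st.MEM  -- pair
[6] i8  ld.MEM  -- tail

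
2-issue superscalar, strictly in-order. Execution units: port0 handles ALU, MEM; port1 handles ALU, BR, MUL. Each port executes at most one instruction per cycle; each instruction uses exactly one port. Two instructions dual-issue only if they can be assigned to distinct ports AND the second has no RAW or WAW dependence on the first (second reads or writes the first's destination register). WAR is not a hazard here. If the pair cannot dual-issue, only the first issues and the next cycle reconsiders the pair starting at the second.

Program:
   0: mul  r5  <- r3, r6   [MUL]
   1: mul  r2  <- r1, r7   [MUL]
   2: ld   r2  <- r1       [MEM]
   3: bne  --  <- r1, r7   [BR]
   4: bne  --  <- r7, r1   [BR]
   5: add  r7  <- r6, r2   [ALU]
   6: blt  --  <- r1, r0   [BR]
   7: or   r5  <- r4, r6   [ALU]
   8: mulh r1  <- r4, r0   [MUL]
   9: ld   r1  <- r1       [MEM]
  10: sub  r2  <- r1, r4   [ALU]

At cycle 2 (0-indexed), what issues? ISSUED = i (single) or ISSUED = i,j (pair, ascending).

c0: i0 mul.MUL  no-port MUL/MUL
c1: i1 mul.MUL  WAW r2
c2: i2,i3 ld.MEM/bne.BR  2-wide
c3: i4,i5 bne.BR/add.ALU  2-wide
c4: i6,i7 blt.BR/or.ALU  2-wide
c5: i8 mulh.MUL  RAW+WAW r1
c6: i9 ld.MEM  RAW r1
c7: i10 sub.ALU  tail

ISSUED = 2,3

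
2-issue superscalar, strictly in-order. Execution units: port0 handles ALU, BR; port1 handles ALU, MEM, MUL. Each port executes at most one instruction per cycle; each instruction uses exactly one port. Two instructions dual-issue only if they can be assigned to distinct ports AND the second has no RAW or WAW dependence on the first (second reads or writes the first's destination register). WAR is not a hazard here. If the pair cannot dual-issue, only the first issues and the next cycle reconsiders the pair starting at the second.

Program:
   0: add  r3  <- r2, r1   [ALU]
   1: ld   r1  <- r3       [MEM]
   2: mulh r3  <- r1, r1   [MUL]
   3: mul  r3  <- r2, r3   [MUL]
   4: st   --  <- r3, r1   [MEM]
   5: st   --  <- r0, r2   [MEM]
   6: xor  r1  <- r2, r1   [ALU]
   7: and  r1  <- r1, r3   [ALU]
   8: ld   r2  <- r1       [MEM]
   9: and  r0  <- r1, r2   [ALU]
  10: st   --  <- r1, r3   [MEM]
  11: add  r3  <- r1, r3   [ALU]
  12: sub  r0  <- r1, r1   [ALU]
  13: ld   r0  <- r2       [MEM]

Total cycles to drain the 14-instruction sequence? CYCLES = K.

[0] i0  add  -- RAW r3
[1] i1  ld  -- no-port MEM/MUL
[2] i2  mulh  -- no-port MUL/MUL
[3] i3  mul  -- no-port MUL/MEM
[4] i4  st  -- no-port MEM/MEM
[5] i5&i6  st xor  -- pair
[6] i7  and  -- RAW r1
[7] i8  ld  -- RAW r2
[8] i9&i10  and st  -- pair
[9] i11&i12  add sub  -- pair
[10] i13  ld  -- tail

CYCLES = 11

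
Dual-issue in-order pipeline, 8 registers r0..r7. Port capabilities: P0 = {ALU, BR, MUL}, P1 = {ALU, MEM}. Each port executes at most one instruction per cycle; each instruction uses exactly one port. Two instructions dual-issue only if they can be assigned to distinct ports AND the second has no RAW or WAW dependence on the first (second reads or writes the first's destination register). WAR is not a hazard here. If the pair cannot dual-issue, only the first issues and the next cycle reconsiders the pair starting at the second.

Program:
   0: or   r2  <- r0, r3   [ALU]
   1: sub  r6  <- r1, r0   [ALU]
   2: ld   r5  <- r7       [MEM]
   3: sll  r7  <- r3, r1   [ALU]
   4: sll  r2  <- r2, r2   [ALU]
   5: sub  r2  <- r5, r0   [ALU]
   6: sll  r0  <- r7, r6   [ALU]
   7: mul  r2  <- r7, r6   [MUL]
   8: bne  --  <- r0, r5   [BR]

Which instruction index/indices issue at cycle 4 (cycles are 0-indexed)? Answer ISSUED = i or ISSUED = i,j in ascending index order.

t=0 i0/i1:or.ALU;sub.ALU ; 2-wide
t=1 i2/i3:ld.MEM;sll.ALU ; 2-wide
t=2 i4:sll.ALU ; WAW r2
t=3 i5/i6:sub.ALU;sll.ALU ; 2-wide
t=4 i7:mul.MUL ; no-port MUL/BR
t=5 i8:bne.BR ; tail

ISSUED = 7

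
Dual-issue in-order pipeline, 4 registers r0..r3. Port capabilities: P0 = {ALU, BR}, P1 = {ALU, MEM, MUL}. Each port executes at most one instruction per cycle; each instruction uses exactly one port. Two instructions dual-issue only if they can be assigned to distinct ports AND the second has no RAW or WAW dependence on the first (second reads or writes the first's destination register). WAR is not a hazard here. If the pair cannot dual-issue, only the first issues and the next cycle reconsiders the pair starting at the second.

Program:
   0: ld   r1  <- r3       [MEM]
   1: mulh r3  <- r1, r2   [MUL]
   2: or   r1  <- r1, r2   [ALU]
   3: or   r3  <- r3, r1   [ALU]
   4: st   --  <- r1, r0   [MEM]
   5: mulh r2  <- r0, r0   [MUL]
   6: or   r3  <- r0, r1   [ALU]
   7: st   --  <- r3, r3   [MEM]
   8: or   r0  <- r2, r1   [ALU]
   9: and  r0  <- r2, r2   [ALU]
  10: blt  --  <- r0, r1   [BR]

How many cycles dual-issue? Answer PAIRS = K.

PAIRS = 4

  cy0 -> i0 (ld.MEM) no-port MEM/MUL
  cy1 -> i1+i2 (mulh.MUL/or.ALU) pair
  cy2 -> i3+i4 (or.ALU/st.MEM) pair
  cy3 -> i5+i6 (mulh.MUL/or.ALU) pair
  cy4 -> i7+i8 (st.MEM/or.ALU) pair
  cy5 -> i9 (and.ALU) RAW r0
  cy6 -> i10 (blt.BR) tail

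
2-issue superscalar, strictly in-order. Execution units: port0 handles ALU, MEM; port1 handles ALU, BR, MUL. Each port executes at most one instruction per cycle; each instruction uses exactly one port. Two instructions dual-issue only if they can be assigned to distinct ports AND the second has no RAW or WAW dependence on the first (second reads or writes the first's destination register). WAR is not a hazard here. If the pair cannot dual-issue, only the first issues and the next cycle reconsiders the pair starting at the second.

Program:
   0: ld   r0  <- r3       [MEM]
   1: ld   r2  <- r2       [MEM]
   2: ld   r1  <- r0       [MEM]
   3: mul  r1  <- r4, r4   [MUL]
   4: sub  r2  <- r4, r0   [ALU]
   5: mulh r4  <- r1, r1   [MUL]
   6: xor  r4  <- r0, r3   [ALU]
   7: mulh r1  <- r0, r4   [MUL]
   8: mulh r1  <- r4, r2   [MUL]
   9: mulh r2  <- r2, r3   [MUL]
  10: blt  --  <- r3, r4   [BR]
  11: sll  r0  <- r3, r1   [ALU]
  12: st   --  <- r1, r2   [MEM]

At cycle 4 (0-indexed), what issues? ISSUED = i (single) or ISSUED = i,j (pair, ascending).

  cy0 -> i0 (ld.MEM) no-port MEM/MEM
  cy1 -> i1 (ld.MEM) no-port MEM/MEM
  cy2 -> i2 (ld.MEM) WAW r1
  cy3 -> i3,i4 (mul.MUL+sub.ALU) 2-wide
  cy4 -> i5 (mulh.MUL) WAW r4
  cy5 -> i6 (xor.ALU) RAW r4
  cy6 -> i7 (mulh.MUL) no-port MUL/MUL
  cy7 -> i8 (mulh.MUL) no-port MUL/MUL
  cy8 -> i9 (mulh.MUL) no-port MUL/BR
  cy9 -> i10,i11 (blt.BR+sll.ALU) 2-wide
  cy10 -> i12 (st.MEM) tail

ISSUED = 5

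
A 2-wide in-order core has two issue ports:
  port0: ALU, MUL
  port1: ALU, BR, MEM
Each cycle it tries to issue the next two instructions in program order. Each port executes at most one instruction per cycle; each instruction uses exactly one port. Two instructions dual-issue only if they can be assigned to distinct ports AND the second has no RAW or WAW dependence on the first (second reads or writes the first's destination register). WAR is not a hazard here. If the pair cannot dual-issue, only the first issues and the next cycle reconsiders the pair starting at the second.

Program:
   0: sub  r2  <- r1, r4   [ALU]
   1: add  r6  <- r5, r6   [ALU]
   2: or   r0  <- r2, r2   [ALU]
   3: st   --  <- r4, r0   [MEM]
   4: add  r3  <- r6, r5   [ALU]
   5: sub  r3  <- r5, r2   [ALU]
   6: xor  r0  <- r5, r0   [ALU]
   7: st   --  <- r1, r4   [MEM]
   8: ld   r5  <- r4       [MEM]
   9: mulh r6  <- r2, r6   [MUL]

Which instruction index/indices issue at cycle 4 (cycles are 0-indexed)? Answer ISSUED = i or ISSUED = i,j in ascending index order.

ISSUED = 7

0. sub+add @i0,i1  | 2-wide
1. or @i2  | RAW r0
2. st+add @i3,i4  | 2-wide
3. sub+xor @i5,i6  | 2-wide
4. st @i7  | no-port MEM/MEM
5. ld+mulh @i8,i9  | 2-wide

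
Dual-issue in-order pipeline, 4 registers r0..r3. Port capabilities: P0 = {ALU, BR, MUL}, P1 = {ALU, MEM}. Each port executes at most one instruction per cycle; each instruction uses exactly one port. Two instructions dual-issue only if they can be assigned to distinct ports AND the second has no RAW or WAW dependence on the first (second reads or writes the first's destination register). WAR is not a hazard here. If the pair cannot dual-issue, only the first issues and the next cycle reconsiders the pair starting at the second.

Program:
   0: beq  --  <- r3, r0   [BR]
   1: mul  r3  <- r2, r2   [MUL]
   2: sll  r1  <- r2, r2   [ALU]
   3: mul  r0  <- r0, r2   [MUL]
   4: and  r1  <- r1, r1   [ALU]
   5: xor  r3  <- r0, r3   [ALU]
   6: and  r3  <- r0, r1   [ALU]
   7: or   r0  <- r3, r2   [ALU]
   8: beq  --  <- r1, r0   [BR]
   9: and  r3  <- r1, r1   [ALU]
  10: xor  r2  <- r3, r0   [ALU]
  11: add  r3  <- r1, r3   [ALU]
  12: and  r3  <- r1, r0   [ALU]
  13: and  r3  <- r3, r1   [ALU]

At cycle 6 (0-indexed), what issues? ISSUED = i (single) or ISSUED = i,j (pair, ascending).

ISSUED = 8,9

  cy0 -> i0 (beq.BR) no-port BR/MUL
  cy1 -> i1,i2 (mul.MUL/sll.ALU) dual
  cy2 -> i3,i4 (mul.MUL/and.ALU) dual
  cy3 -> i5 (xor.ALU) WAW r3
  cy4 -> i6 (and.ALU) RAW r3
  cy5 -> i7 (or.ALU) RAW r0
  cy6 -> i8,i9 (beq.BR/and.ALU) dual
  cy7 -> i10,i11 (xor.ALU/add.ALU) dual
  cy8 -> i12 (and.ALU) RAW+WAW r3
  cy9 -> i13 (and.ALU) tail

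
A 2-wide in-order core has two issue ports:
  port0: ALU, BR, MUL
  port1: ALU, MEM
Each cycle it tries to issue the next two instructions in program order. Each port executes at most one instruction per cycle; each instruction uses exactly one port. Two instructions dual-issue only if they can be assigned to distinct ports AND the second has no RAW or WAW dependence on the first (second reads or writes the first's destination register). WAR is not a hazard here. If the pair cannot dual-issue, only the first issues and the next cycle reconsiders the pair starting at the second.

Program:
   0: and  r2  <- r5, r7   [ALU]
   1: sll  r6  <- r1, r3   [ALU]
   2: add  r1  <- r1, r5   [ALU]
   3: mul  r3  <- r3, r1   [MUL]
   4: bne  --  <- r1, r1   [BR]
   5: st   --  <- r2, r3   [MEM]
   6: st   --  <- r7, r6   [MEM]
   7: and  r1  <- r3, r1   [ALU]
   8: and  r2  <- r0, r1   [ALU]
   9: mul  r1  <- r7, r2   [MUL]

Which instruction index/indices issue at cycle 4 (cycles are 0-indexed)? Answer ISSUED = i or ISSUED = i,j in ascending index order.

  cy0 -> i0/i1 (and.ALU sll.ALU) dual
  cy1 -> i2 (add.ALU) RAW r1
  cy2 -> i3 (mul.MUL) no-port MUL/BR
  cy3 -> i4/i5 (bne.BR st.MEM) dual
  cy4 -> i6/i7 (st.MEM and.ALU) dual
  cy5 -> i8 (and.ALU) RAW r2
  cy6 -> i9 (mul.MUL) tail

ISSUED = 6,7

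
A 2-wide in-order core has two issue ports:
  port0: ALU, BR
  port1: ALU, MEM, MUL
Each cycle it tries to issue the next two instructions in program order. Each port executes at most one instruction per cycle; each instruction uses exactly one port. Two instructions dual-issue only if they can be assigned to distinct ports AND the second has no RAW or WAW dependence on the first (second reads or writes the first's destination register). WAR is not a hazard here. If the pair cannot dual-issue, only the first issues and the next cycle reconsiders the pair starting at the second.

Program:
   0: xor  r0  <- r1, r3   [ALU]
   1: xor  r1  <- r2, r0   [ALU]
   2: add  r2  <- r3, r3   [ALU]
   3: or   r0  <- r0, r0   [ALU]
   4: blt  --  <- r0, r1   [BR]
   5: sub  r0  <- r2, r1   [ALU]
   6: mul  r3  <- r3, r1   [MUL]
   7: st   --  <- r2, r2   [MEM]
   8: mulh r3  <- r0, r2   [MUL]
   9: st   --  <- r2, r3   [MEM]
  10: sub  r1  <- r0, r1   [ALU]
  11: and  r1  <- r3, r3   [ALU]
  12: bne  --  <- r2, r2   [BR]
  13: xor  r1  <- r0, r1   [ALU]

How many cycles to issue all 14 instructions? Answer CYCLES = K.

CYCLES = 10

0. xor @i0  | RAW r0
1. xor;add @i1,i2  | 2-wide
2. or @i3  | RAW r0
3. blt;sub @i4,i5  | 2-wide
4. mul @i6  | no-port MUL/MEM
5. st @i7  | no-port MEM/MUL
6. mulh @i8  | no-port MUL/MEM
7. st;sub @i9,i10  | 2-wide
8. and;bne @i11,i12  | 2-wide
9. xor @i13  | tail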